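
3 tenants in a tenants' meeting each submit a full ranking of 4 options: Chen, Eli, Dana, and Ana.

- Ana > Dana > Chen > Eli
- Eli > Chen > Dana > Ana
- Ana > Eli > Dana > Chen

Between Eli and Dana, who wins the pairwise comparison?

Eli

Ballots ranking Eli above Dana: 2.
Ballots ranking Dana above Eli: 1.
Eli wins the head-to-head, 2–1.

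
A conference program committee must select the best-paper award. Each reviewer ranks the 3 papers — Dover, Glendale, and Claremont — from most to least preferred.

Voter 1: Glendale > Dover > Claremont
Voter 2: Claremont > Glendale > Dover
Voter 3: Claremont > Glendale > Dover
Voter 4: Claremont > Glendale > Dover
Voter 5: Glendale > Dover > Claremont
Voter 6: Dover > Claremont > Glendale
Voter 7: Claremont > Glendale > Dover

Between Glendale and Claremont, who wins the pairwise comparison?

Claremont

Ballots ranking Glendale above Claremont: 2.
Ballots ranking Claremont above Glendale: 5.
Claremont wins the head-to-head, 5–2.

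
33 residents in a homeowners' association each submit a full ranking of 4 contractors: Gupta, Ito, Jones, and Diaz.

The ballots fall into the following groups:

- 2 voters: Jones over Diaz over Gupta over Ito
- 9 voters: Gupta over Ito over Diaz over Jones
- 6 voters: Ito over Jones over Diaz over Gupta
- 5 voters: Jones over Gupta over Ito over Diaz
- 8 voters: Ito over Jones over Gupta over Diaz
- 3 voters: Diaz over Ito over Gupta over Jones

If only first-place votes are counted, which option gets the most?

First-place vote totals:
  Gupta: 9
  Ito: 14
  Jones: 7
  Diaz: 3
Ito has the most first-place votes.

Ito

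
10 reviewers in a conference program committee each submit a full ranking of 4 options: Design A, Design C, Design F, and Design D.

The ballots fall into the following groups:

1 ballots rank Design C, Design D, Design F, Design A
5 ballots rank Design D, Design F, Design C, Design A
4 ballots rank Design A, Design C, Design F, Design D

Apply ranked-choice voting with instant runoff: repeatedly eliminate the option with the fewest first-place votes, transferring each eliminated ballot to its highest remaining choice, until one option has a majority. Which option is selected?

Round 1: Design D 5, Design A 4, Design C 1, Design F 0. Design F has the fewest and is eliminated.
Round 2: Design D 5, Design A 4, Design C 1. Design C has the fewest and is eliminated.
Round 3: Design D 6, Design A 4. Design D has a majority.

Design D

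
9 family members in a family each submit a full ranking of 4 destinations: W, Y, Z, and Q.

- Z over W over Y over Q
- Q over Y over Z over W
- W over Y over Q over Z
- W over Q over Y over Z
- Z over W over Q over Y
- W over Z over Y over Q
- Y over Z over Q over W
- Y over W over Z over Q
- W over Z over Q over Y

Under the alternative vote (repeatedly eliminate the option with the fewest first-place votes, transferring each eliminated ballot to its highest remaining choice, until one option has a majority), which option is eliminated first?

Q

Round 1: W 4, Y 2, Z 2, Q 1. Q has the fewest and is eliminated.
Round 2: W 4, Y 3, Z 2. Z has the fewest and is eliminated.
Round 3: W 6, Y 3. W has a majority.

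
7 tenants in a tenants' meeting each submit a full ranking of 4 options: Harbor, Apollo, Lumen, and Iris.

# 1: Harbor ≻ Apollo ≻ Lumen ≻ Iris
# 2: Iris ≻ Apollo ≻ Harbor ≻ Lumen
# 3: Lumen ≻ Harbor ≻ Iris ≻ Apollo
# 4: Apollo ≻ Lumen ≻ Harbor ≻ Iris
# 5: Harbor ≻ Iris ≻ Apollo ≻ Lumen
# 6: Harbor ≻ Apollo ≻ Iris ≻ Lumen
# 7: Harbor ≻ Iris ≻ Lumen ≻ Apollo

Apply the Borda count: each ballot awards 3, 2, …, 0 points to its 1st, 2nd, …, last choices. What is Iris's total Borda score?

Borda scores:
  Harbor: 3 + 1 + 2 + 1 + 3 + 3 + 3 = 16
  Apollo: 2 + 2 + 0 + 3 + 1 + 2 + 0 = 10
  Lumen: 1 + 0 + 3 + 2 + 0 + 0 + 1 = 7
  Iris: 0 + 3 + 1 + 0 + 2 + 1 + 2 = 9

9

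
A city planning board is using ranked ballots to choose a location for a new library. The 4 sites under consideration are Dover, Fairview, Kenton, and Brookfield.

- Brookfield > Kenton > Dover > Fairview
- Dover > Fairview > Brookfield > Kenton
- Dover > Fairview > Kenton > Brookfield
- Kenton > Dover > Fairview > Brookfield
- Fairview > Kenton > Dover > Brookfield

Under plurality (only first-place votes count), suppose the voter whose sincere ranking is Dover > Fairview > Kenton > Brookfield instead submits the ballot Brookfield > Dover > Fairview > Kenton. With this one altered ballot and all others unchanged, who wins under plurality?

Brookfield

First-place totals with the altered ballot: Dover 1, Fairview 1, Kenton 1, Brookfield 2.
The switch changes the winner from Dover to Brookfield.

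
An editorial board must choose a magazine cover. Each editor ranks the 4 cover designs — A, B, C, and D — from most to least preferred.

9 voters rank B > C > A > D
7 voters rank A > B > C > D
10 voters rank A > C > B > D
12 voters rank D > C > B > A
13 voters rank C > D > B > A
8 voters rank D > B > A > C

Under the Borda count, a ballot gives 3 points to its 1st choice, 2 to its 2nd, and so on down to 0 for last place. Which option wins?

Borda scores:
  A: 9·1 + 7·3 + 10·3 + 12·0 + 13·0 + 8·1 = 68
  B: 9·3 + 7·2 + 10·1 + 12·1 + 13·1 + 8·2 = 92
  C: 9·2 + 7·1 + 10·2 + 12·2 + 13·3 + 8·0 = 108
  D: 9·0 + 7·0 + 10·0 + 12·3 + 13·2 + 8·3 = 86
C has the highest total.

C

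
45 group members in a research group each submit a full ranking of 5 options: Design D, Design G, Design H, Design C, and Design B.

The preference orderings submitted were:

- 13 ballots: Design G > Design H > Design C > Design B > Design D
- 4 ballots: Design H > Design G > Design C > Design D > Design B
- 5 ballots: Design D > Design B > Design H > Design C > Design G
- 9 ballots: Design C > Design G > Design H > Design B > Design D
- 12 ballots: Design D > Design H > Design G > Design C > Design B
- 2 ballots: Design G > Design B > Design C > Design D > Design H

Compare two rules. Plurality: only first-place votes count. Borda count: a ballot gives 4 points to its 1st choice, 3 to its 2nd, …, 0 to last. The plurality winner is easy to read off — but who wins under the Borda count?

Design G

Plurality first-place counts: Design D 17, Design G 15, Design H 4, Design C 9, Design B 0 → Design D.
Borda totals: Design D 74, Design G 123, Design H 119, Design C 91, Design B 43 → Design G.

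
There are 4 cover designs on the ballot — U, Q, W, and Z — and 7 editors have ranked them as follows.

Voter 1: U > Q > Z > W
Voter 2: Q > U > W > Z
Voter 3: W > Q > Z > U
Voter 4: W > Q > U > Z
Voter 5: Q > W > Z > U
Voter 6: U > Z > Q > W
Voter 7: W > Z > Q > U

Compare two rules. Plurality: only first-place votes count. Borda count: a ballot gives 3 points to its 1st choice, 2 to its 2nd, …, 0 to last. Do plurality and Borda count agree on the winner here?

Plurality first-place counts: U 2, Q 2, W 3, Z 0 → W.
Borda totals: U 9, Q 14, W 12, Z 7 → Q.
The two rules disagree: plurality picks W, Borda picks Q.

No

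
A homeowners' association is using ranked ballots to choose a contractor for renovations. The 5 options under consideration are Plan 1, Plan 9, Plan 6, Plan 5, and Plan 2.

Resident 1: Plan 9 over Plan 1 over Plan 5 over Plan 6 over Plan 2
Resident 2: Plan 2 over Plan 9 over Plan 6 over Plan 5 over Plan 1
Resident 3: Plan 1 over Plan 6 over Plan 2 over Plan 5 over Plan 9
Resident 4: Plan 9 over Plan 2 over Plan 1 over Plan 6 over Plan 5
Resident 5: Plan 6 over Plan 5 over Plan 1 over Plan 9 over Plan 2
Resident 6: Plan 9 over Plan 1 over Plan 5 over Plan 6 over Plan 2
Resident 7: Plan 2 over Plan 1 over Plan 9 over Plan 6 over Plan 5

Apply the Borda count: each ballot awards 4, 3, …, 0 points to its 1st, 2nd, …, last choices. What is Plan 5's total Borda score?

9

Borda scores:
  Plan 1: 3 + 0 + 4 + 2 + 2 + 3 + 3 = 17
  Plan 9: 4 + 3 + 0 + 4 + 1 + 4 + 2 = 18
  Plan 6: 1 + 2 + 3 + 1 + 4 + 1 + 1 = 13
  Plan 5: 2 + 1 + 1 + 0 + 3 + 2 + 0 = 9
  Plan 2: 0 + 4 + 2 + 3 + 0 + 0 + 4 = 13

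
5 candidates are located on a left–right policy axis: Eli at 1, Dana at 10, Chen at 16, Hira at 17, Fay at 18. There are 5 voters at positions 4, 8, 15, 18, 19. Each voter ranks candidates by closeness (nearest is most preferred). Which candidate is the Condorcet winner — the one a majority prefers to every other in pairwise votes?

With single-peaked preferences on a line, the Condorcet winner is the candidate closest to the median voter.
The median voter (position 15) is closest to Chen at 16.
Check: Chen vs Hira — voters closer to Chen: 3 of 5.

Chen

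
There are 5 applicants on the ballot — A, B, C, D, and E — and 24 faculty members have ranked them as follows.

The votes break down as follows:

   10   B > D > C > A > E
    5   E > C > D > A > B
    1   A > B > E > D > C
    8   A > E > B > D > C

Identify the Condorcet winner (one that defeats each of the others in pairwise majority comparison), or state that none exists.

No Condorcet winner

Head-to-head results (24 voters total):
A vs B: A wins 14–10.
A vs C: C wins 15–9.
A vs D: D wins 15–9.
A vs E: A wins 19–5.
B vs C: B wins 19–5.
B vs D: B wins 19–5.
B vs E: E wins 13–11.
C vs D: D wins 19–5.
C vs E: E wins 14–10.
D vs E: E wins 14–10.
No candidate beats all others: A beats B beats C beats A, a majority cycle.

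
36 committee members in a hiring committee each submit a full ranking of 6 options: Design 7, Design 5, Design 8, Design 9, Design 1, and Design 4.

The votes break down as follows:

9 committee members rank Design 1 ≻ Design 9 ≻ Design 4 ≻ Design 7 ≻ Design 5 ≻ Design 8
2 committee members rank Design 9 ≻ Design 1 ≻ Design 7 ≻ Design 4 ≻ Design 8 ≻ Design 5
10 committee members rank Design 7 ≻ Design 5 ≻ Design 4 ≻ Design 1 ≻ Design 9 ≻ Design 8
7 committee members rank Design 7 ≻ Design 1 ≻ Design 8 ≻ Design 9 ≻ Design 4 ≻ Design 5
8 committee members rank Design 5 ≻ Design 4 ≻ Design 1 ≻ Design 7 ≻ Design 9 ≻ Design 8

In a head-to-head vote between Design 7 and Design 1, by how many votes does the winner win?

2

Ballots ranking Design 7 above Design 1: 10+7 = 17.
Ballots ranking Design 1 above Design 7: 9+2+8 = 19.
Design 1 wins 19–17, a margin of 2.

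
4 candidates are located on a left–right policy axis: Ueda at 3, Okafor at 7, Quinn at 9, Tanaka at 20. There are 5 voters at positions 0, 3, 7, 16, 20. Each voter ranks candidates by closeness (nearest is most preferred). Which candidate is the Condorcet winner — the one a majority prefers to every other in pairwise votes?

With single-peaked preferences on a line, the Condorcet winner is the candidate closest to the median voter.
The median voter (position 7) is closest to Okafor at 7.
Check: Okafor vs Quinn — voters closer to Okafor: 3 of 5.

Okafor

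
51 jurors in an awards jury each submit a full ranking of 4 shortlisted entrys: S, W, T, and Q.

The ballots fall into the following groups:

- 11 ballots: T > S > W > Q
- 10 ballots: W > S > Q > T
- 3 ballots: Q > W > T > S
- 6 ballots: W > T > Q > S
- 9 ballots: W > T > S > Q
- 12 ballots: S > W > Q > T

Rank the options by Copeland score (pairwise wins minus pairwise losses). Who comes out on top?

Pairwise results:
  S vs W: W wins 28–23.
  S vs T: T wins 29–22.
  S vs Q: S wins 42–9.
  W vs T: W wins 40–11.
  W vs Q: W wins 48–3.
  T vs Q: T wins 26–25.
Copeland scores (wins − losses):
  S: 1 − 2 = -1
  W: 3 − 0 = 3
  T: 2 − 1 = 1
  Q: 0 − 3 = -3
W has the best Copeland score.

W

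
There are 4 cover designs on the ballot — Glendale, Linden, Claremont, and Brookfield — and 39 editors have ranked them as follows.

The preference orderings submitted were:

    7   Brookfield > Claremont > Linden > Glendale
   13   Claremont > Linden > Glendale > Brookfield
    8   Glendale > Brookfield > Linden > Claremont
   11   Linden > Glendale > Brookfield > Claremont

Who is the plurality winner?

First-place vote totals:
  Glendale: 8
  Linden: 11
  Claremont: 13
  Brookfield: 7
Claremont has the most first-place votes.

Claremont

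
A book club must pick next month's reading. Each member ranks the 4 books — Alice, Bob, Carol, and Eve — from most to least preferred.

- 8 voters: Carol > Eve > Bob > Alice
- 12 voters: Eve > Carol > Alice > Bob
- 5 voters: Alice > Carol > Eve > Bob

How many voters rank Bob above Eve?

Ballots ranking Bob above Eve: 0.
Ballots ranking Eve above Bob: 8+12+5 = 25.
So 0 of 25 voters prefer Bob to Eve.

0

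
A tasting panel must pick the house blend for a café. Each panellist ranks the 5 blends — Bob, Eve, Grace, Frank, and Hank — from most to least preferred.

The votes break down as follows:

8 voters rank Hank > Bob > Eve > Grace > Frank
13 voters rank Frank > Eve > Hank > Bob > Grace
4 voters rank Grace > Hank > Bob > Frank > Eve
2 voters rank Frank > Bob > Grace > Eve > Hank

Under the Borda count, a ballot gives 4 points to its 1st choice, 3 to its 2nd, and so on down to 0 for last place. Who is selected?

Hank

Borda scores:
  Bob: 8·3 + 13·1 + 4·2 + 2·3 = 51
  Eve: 8·2 + 13·3 + 4·0 + 2·1 = 57
  Grace: 8·1 + 13·0 + 4·4 + 2·2 = 28
  Frank: 8·0 + 13·4 + 4·1 + 2·4 = 64
  Hank: 8·4 + 13·2 + 4·3 + 2·0 = 70
Hank has the highest total.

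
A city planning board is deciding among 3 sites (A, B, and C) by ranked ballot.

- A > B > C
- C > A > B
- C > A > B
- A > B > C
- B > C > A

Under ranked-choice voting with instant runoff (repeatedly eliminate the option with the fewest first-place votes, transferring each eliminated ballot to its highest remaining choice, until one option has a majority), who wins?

Round 1: A 2, C 2, B 1. B has the fewest and is eliminated.
Round 2: C 3, A 2. C has a majority.

C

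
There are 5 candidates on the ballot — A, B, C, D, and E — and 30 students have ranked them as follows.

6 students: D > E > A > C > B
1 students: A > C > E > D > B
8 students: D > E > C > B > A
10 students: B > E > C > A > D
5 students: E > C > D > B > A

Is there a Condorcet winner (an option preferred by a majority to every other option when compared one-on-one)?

Head-to-head results (30 voters total):
A vs B: B wins 23–7.
A vs C: C wins 23–7.
A vs D: D wins 19–11.
A vs E: E wins 29–1.
B vs C: C wins 20–10.
B vs D: D wins 20–10.
B vs E: E wins 20–10.
C vs D: C wins 16–14.
C vs E: E wins 29–1.
D vs E: E wins 16–14.
E beats each rival — A (29–1), B (20–10), C (29–1), D (16–14) — so E is the Condorcet winner.

Yes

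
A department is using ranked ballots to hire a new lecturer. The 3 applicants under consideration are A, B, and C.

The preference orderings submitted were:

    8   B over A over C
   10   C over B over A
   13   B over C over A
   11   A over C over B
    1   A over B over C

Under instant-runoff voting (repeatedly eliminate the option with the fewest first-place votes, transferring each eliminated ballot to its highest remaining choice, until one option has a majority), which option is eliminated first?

C

Round 1: B 21, A 12, C 10. C has the fewest and is eliminated.
Round 2: B 31, A 12. B has a majority.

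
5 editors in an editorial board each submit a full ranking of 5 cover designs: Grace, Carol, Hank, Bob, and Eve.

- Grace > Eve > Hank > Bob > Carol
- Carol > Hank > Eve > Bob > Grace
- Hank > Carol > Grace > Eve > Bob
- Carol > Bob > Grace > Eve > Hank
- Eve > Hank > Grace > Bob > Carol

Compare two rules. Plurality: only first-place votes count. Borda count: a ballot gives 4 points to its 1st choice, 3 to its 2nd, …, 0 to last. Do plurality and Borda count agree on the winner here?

Plurality first-place counts: Grace 1, Carol 2, Hank 1, Bob 0, Eve 1 → Carol.
Borda totals: Grace 10, Carol 11, Hank 12, Bob 6, Eve 11 → Hank.
The two rules disagree: plurality picks Carol, Borda picks Hank.

No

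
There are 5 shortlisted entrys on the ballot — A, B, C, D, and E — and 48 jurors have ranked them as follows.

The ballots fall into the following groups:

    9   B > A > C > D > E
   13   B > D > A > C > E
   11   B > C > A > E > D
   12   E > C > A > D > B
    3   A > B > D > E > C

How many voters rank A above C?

Ballots ranking A above C: 9+13+3 = 25.
Ballots ranking C above A: 11+12 = 23.
So 25 of 48 voters prefer A to C.

25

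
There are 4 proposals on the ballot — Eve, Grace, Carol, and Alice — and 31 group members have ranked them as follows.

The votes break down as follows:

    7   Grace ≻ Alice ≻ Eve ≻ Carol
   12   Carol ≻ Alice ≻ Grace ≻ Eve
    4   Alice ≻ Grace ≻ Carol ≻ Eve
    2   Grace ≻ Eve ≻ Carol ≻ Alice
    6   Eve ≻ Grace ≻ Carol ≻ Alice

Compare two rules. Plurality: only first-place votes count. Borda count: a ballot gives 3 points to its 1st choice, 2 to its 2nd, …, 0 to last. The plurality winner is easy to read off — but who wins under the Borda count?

Grace

Plurality first-place counts: Eve 6, Grace 9, Carol 12, Alice 4 → Carol.
Borda totals: Eve 29, Grace 59, Carol 48, Alice 50 → Grace.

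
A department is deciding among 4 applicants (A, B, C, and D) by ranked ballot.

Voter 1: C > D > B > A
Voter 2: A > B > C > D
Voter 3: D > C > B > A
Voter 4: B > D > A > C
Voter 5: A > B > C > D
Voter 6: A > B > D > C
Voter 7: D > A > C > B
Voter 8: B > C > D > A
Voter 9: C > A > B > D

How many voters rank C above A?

4

Ballots ranking C above A: 4.
Ballots ranking A above C: 5.
So 4 of 9 voters prefer C to A.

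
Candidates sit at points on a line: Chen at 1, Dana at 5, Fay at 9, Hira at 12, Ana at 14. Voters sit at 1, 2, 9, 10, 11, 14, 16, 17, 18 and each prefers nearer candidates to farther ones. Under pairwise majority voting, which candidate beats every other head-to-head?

Hira

With single-peaked preferences on a line, the Condorcet winner is the candidate closest to the median voter.
The median voter (position 11) is closest to Hira at 12.
Check: Hira vs Dana — voters closer to Hira: 7 of 9.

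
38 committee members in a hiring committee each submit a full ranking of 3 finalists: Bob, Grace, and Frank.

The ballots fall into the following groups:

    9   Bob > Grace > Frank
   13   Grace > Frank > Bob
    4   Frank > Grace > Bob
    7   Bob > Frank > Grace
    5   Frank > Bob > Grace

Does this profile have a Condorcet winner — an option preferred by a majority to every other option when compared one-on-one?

No

Head-to-head results (38 voters total):
Bob vs Grace: Bob wins 21–17.
Bob vs Frank: Frank wins 22–16.
Grace vs Frank: Grace wins 22–16.
No candidate beats all others: Bob beats Grace beats Frank beats Bob, a majority cycle.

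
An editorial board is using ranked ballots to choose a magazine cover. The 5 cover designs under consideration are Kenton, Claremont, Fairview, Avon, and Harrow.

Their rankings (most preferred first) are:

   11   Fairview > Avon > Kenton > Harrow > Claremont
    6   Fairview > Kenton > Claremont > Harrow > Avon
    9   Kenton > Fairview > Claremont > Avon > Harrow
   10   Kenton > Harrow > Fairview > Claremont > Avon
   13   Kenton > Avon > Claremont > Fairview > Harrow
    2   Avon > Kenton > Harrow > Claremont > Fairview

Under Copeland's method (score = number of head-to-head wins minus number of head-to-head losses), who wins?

Kenton

Pairwise results:
  Kenton vs Claremont: Kenton wins 51–0.
  Kenton vs Fairview: Kenton wins 34–17.
  Kenton vs Avon: Kenton wins 38–13.
  Kenton vs Harrow: Kenton wins 51–0.
  Claremont vs Fairview: Fairview wins 36–15.
  Claremont vs Avon: Avon wins 26–25.
  Claremont vs Harrow: Claremont wins 28–23.
  Fairview vs Avon: Fairview wins 36–15.
  Fairview vs Harrow: Fairview wins 39–12.
  Avon vs Harrow: Avon wins 35–16.
Copeland scores (wins − losses):
  Kenton: 4 − 0 = 4
  Claremont: 1 − 3 = -2
  Fairview: 3 − 1 = 2
  Avon: 2 − 2 = 0
  Harrow: 0 − 4 = -4
Kenton has the best Copeland score.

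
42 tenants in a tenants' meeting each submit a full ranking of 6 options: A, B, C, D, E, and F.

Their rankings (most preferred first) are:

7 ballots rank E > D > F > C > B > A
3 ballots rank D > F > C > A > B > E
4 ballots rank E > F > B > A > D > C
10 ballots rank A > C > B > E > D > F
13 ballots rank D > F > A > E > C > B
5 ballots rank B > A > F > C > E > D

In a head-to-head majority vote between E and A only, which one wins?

Ballots ranking E above A: 7+4 = 11.
Ballots ranking A above E: 3+10+13+5 = 31.
A wins the head-to-head, 31–11.

A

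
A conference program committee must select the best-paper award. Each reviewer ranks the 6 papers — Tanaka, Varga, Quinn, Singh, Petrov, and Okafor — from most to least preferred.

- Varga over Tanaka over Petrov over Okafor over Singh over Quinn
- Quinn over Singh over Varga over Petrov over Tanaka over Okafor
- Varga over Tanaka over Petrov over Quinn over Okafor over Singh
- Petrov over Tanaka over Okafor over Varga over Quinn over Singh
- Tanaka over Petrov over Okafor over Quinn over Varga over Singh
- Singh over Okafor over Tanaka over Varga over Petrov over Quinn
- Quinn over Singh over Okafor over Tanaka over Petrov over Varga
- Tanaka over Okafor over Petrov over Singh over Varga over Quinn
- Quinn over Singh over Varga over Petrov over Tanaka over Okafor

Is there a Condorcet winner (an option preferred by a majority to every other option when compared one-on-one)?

Head-to-head results (9 voters total):
Tanaka vs Varga: Tanaka wins 5–4.
Tanaka vs Quinn: Tanaka wins 6–3.
Tanaka vs Singh: Tanaka wins 5–4.
Tanaka vs Petrov: Tanaka wins 6–3.
Tanaka vs Okafor: Tanaka wins 7–2.
Varga vs Quinn: Varga wins 5–4.
Varga vs Singh: Singh wins 5–4.
Varga vs Petrov: Varga wins 5–4.
Varga vs Okafor: Okafor wins 5–4.
Quinn vs Singh: Quinn wins 6–3.
Quinn vs Petrov: Petrov wins 6–3.
Quinn vs Okafor: Okafor wins 5–4.
Singh vs Petrov: Petrov wins 5–4.
Singh vs Okafor: Okafor wins 5–4.
Petrov vs Okafor: Petrov wins 6–3.
Tanaka beats each rival — Varga (5–4), Quinn (6–3), Singh (5–4), Petrov (6–3), Okafor (7–2) — so Tanaka is the Condorcet winner.

Yes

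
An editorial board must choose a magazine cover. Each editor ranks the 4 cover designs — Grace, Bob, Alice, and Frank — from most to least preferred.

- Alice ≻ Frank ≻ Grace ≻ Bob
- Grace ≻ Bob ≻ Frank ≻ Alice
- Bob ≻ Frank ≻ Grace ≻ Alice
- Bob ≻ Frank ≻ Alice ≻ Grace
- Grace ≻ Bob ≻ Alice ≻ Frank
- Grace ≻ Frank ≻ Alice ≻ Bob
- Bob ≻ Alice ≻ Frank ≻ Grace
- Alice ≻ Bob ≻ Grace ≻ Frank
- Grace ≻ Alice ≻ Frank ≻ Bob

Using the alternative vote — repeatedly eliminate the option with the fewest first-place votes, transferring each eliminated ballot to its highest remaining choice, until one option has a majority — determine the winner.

Round 1: Grace 4, Bob 3, Alice 2, Frank 0. Frank has the fewest and is eliminated.
Round 2: Grace 4, Bob 3, Alice 2. Alice has the fewest and is eliminated.
Round 3: Grace 5, Bob 4. Grace has a majority.

Grace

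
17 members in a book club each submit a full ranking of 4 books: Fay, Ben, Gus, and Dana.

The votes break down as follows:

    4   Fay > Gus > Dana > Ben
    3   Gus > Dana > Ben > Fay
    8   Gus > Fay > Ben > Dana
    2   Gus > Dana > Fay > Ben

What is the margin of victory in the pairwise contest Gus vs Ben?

17

Ballots ranking Gus above Ben: 4+3+8+2 = 17.
Ballots ranking Ben above Gus: 0.
Gus wins 17–0, a margin of 17.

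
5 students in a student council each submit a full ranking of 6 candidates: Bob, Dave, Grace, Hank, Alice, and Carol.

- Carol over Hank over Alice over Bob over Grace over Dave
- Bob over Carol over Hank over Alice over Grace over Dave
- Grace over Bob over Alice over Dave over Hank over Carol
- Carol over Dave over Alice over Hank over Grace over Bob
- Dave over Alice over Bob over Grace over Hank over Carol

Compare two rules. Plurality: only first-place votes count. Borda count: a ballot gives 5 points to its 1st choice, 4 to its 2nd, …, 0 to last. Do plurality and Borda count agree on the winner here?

Plurality first-place counts: Bob 1, Dave 1, Grace 1, Hank 0, Alice 0, Carol 2 → Carol.
Borda totals: Bob 14, Dave 11, Grace 10, Hank 11, Alice 15, Carol 14 → Alice.
The two rules disagree: plurality picks Carol, Borda picks Alice.

No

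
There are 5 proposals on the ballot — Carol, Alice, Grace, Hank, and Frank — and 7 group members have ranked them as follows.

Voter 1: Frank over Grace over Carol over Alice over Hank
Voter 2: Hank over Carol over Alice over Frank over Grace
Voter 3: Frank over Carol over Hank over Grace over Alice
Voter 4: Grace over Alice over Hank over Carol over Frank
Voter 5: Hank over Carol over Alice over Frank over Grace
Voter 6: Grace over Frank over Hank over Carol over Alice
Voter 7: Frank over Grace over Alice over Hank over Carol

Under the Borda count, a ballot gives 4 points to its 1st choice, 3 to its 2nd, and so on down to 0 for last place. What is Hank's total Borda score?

Borda scores:
  Carol: 2 + 3 + 3 + 1 + 3 + 1 + 0 = 13
  Alice: 1 + 2 + 0 + 3 + 2 + 0 + 2 = 10
  Grace: 3 + 0 + 1 + 4 + 0 + 4 + 3 = 15
  Hank: 0 + 4 + 2 + 2 + 4 + 2 + 1 = 15
  Frank: 4 + 1 + 4 + 0 + 1 + 3 + 4 = 17

15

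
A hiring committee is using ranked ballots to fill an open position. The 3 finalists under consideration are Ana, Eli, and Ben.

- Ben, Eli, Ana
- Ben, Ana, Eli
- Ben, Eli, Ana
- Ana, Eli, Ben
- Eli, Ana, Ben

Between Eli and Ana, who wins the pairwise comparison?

Ballots ranking Eli above Ana: 3.
Ballots ranking Ana above Eli: 2.
Eli wins the head-to-head, 3–2.

Eli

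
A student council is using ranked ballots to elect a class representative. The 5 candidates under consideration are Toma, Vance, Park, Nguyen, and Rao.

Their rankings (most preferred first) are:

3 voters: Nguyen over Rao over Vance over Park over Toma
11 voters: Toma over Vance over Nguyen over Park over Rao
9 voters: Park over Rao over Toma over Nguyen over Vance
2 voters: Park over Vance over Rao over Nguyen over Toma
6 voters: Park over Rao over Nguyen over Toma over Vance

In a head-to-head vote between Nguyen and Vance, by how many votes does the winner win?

Ballots ranking Nguyen above Vance: 3+9+6 = 18.
Ballots ranking Vance above Nguyen: 11+2 = 13.
Nguyen wins 18–13, a margin of 5.

5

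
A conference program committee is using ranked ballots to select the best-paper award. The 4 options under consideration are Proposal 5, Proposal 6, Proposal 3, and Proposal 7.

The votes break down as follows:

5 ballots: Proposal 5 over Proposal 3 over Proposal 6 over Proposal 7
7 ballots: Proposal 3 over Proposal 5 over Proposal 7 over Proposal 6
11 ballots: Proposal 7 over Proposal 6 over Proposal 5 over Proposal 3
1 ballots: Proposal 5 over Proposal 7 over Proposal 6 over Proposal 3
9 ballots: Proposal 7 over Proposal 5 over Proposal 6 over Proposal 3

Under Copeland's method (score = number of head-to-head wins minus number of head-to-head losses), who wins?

Pairwise results:
  Proposal 5 vs Proposal 6: Proposal 5 wins 22–11.
  Proposal 5 vs Proposal 3: Proposal 5 wins 26–7.
  Proposal 5 vs Proposal 7: Proposal 7 wins 20–13.
  Proposal 6 vs Proposal 3: Proposal 6 wins 21–12.
  Proposal 6 vs Proposal 7: Proposal 7 wins 28–5.
  Proposal 3 vs Proposal 7: Proposal 7 wins 21–12.
Copeland scores (wins − losses):
  Proposal 5: 2 − 1 = 1
  Proposal 6: 1 − 2 = -1
  Proposal 3: 0 − 3 = -3
  Proposal 7: 3 − 0 = 3
Proposal 7 has the best Copeland score.

Proposal 7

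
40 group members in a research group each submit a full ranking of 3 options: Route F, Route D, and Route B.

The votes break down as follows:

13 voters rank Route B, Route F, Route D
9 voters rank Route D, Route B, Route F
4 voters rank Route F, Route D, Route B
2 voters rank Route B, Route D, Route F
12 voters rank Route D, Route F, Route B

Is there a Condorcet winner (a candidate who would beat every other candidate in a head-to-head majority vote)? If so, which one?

Route D

Head-to-head results (40 voters total):
Route F vs Route D: Route D wins 23–17.
Route F vs Route B: Route B wins 24–16.
Route D vs Route B: Route D wins 25–15.
Route D beats each rival — Route F (23–17), Route B (25–15) — so Route D is the Condorcet winner.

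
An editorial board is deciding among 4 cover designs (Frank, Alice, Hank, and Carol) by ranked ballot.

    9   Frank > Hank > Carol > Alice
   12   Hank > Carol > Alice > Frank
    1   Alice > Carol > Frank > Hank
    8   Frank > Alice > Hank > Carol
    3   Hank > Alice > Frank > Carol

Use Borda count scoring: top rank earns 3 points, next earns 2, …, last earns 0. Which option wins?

Hank

Borda scores:
  Frank: 9·3 + 12·0 + 1 + 8·3 + 3·1 = 55
  Alice: 9·0 + 12·1 + 3 + 8·2 + 3·2 = 37
  Hank: 9·2 + 12·3 + 0 + 8·1 + 3·3 = 71
  Carol: 9·1 + 12·2 + 2 + 8·0 + 3·0 = 35
Hank has the highest total.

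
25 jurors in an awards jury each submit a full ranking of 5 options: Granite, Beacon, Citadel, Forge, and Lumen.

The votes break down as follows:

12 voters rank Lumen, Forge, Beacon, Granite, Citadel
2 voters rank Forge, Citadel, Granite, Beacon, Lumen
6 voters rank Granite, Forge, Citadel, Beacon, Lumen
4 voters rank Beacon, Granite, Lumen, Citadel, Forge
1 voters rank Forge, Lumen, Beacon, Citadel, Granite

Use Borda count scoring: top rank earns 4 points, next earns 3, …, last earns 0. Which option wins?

Forge

Borda scores:
  Granite: 12·1 + 2·2 + 6·4 + 4·3 + 0 = 52
  Beacon: 12·2 + 2·1 + 6·1 + 4·4 + 2 = 50
  Citadel: 12·0 + 2·3 + 6·2 + 4·1 + 1 = 23
  Forge: 12·3 + 2·4 + 6·3 + 4·0 + 4 = 66
  Lumen: 12·4 + 2·0 + 6·0 + 4·2 + 3 = 59
Forge has the highest total.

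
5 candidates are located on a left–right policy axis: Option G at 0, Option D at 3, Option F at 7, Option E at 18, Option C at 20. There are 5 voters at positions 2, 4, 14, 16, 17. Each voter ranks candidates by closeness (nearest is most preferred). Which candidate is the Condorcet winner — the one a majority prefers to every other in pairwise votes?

Option E

With single-peaked preferences on a line, the Condorcet winner is the candidate closest to the median voter.
The median voter (position 14) is closest to Option E at 18.
Check: Option E vs Option C — voters closer to Option E: 5 of 5.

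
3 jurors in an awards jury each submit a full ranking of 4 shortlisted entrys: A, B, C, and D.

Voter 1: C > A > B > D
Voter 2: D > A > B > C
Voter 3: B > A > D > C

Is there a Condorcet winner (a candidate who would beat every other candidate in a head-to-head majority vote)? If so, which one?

Head-to-head results (3 voters total):
A vs B: A wins 2–1.
A vs C: A wins 2–1.
A vs D: A wins 2–1.
B vs C: B wins 2–1.
B vs D: B wins 2–1.
C vs D: D wins 2–1.
A beats each rival — B (2–1), C (2–1), D (2–1) — so A is the Condorcet winner.

A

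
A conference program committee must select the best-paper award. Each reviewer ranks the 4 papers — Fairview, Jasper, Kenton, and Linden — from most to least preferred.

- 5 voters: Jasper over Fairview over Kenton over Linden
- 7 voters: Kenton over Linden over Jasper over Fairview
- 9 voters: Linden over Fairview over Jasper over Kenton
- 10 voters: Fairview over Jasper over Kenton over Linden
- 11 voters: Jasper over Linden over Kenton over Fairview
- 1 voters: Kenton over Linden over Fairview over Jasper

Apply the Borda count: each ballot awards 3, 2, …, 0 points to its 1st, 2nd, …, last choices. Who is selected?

Jasper

Borda scores:
  Fairview: 5·2 + 7·0 + 9·2 + 10·3 + 11·0 + 1 = 59
  Jasper: 5·3 + 7·1 + 9·1 + 10·2 + 11·3 + 0 = 84
  Kenton: 5·1 + 7·3 + 9·0 + 10·1 + 11·1 + 3 = 50
  Linden: 5·0 + 7·2 + 9·3 + 10·0 + 11·2 + 2 = 65
Jasper has the highest total.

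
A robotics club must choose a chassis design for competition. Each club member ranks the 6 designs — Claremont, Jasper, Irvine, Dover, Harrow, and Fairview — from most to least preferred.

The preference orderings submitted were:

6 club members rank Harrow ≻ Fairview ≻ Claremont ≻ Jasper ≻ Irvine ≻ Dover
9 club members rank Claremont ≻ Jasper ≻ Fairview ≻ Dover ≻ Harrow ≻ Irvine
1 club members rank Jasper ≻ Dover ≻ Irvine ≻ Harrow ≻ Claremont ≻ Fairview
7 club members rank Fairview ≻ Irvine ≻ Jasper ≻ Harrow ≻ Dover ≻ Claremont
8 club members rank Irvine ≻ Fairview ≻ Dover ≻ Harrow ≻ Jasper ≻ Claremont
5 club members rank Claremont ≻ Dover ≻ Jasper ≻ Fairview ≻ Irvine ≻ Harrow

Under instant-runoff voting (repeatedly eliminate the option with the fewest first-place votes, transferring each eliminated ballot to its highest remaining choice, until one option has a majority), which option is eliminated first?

Dover

Round 1: Claremont 14, Irvine 8, Fairview 7, Harrow 6, Jasper 1, Dover 0. Dover has the fewest and is eliminated.
Round 2: Claremont 14, Irvine 8, Fairview 7, Harrow 6, Jasper 1. Jasper has the fewest and is eliminated.
Round 3: Claremont 14, Irvine 9, Fairview 7, Harrow 6. Harrow has the fewest and is eliminated.
Round 4: Claremont 14, Fairview 13, Irvine 9. Irvine has the fewest and is eliminated.
Round 5: Fairview 21, Claremont 15. Fairview has a majority.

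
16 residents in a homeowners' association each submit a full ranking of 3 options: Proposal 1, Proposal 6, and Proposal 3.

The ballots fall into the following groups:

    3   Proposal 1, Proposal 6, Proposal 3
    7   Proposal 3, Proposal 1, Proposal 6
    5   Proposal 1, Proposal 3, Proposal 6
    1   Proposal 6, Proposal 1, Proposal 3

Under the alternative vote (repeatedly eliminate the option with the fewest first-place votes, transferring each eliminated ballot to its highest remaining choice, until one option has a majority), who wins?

Proposal 1

Round 1: Proposal 1 8, Proposal 3 7, Proposal 6 1. Proposal 6 has the fewest and is eliminated.
Round 2: Proposal 1 9, Proposal 3 7. Proposal 1 has a majority.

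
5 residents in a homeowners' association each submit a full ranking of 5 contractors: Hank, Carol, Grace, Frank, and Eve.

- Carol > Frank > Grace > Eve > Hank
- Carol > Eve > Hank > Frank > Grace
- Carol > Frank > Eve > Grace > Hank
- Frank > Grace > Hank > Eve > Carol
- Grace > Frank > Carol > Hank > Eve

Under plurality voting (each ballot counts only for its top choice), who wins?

Carol

First-place vote totals:
  Hank: 0
  Carol: 3
  Grace: 1
  Frank: 1
  Eve: 0
Carol has the most first-place votes.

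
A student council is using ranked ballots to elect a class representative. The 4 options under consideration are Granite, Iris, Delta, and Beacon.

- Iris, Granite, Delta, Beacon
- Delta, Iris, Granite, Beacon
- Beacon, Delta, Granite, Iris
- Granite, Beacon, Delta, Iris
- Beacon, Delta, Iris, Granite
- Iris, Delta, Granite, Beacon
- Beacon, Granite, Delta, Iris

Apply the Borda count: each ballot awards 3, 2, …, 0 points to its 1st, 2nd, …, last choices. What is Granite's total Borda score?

Borda scores:
  Granite: 2 + 1 + 1 + 3 + 0 + 1 + 2 = 10
  Iris: 3 + 2 + 0 + 0 + 1 + 3 + 0 = 9
  Delta: 1 + 3 + 2 + 1 + 2 + 2 + 1 = 12
  Beacon: 0 + 0 + 3 + 2 + 3 + 0 + 3 = 11

10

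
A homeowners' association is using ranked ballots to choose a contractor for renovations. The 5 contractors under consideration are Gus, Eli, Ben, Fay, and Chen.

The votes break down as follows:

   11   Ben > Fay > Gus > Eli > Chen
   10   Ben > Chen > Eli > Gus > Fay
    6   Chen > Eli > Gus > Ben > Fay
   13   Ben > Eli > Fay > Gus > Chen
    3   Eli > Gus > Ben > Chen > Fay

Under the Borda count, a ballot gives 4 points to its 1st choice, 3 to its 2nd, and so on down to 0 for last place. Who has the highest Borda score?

Ben

Borda scores:
  Gus: 11·2 + 10·1 + 6·2 + 13·1 + 3·3 = 66
  Eli: 11·1 + 10·2 + 6·3 + 13·3 + 3·4 = 100
  Ben: 11·4 + 10·4 + 6·1 + 13·4 + 3·2 = 148
  Fay: 11·3 + 10·0 + 6·0 + 13·2 + 3·0 = 59
  Chen: 11·0 + 10·3 + 6·4 + 13·0 + 3·1 = 57
Ben has the highest total.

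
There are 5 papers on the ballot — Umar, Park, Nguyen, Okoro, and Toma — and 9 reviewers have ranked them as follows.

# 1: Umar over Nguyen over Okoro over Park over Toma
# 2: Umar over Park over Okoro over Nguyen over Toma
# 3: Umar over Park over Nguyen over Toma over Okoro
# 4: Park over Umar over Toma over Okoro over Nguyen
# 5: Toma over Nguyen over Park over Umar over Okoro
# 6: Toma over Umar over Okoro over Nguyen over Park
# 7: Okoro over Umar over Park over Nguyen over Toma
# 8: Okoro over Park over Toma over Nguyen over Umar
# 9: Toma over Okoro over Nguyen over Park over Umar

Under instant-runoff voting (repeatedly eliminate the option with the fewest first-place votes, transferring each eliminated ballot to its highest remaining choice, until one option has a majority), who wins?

Round 1: Umar 3, Toma 3, Okoro 2, Park 1, Nguyen 0. Nguyen has the fewest and is eliminated.
Round 2: Umar 3, Toma 3, Okoro 2, Park 1. Park has the fewest and is eliminated.
Round 3: Umar 4, Toma 3, Okoro 2. Okoro has the fewest and is eliminated.
Round 4: Umar 5, Toma 4. Umar has a majority.

Umar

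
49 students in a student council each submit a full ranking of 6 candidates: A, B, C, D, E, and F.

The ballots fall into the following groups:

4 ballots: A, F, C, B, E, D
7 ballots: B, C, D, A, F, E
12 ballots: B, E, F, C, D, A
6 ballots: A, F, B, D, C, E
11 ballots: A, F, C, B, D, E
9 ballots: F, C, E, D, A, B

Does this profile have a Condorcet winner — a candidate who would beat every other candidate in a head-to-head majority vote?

Head-to-head results (49 voters total):
A vs B: A wins 30–19.
A vs C: C wins 28–21.
A vs D: D wins 28–21.
A vs E: A wins 28–21.
A vs F: A wins 28–21.
B vs C: B wins 25–24.
B vs D: B wins 40–9.
B vs E: B wins 40–9.
B vs F: F wins 30–19.
C vs D: C wins 43–6.
C vs E: C wins 37–12.
C vs F: F wins 42–7.
D vs E: E wins 25–24.
D vs F: F wins 42–7.
E vs F: F wins 37–12.
No candidate beats all others: A beats B beats C beats A, a majority cycle.

No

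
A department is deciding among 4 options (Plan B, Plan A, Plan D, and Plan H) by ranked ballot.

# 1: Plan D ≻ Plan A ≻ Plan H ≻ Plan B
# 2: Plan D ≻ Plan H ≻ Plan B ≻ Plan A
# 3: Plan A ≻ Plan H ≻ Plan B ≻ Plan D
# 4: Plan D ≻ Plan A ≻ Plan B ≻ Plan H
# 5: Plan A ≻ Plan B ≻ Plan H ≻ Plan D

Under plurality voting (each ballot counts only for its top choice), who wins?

First-place vote totals:
  Plan B: 0
  Plan A: 2
  Plan D: 3
  Plan H: 0
Plan D has the most first-place votes.

Plan D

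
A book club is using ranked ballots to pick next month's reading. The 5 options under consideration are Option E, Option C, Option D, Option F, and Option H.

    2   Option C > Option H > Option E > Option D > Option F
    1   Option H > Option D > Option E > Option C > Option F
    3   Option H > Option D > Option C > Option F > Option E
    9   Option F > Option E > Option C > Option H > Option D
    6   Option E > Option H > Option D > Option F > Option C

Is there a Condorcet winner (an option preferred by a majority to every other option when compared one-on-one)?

No

Head-to-head results (21 voters total):
Option E vs Option C: Option E wins 16–5.
Option E vs Option D: Option E wins 17–4.
Option E vs Option F: Option F wins 12–9.
Option E vs Option H: Option E wins 15–6.
Option C vs Option D: Option C wins 11–10.
Option C vs Option F: Option F wins 15–6.
Option C vs Option H: Option C wins 11–10.
Option D vs Option F: Option D wins 12–9.
Option D vs Option H: Option H wins 21–0.
Option F vs Option H: Option H wins 12–9.
No candidate beats all others: Option E beats Option D beats Option F beats Option E, a majority cycle.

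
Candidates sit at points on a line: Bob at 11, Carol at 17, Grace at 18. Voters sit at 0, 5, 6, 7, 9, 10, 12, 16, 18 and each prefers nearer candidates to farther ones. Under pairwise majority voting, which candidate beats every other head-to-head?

With single-peaked preferences on a line, the Condorcet winner is the candidate closest to the median voter.
The median voter (position 9) is closest to Bob at 11.
Check: Bob vs Carol — voters closer to Bob: 7 of 9.

Bob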